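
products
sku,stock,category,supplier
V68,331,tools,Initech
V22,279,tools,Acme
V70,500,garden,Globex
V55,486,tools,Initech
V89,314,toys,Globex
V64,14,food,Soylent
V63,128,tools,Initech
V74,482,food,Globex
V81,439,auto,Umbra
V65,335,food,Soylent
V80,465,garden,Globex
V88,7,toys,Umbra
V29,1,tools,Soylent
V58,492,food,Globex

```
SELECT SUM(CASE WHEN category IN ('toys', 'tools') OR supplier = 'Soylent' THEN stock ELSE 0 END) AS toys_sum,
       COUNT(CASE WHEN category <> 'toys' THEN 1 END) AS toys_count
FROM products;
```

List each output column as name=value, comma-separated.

toys_sum=1895, toys_count=12

[toys_sum: category IN ('toys', 'tools') OR supplier = 'Soylent']
sku=V68: ✓ → 331
sku=V22: ✓ → 279
sku=V70: ✗
sku=V55: ✓ → 486
sku=V89: ✓ → 314
sku=V64: ✓ → 14
sku=V63: ✓ → 128
sku=V74: ✗
sku=V81: ✗
sku=V65: ✓ → 335
sku=V80: ✗
sku=V88: ✓ → 7
sku=V29: ✓ → 1
sku=V58: ✗
toys_sum = 331 + 279 + 486 + 314 + 14 + 128 + 335 + 7 + 1 = 1895
—
[toys_count: category <> 'toys']
sku=V68: ✓ → 1
sku=V22: ✓ → 1
sku=V70: ✓ → 1
sku=V55: ✓ → 1
sku=V89: ✗
sku=V64: ✓ → 1
sku=V63: ✓ → 1
sku=V74: ✓ → 1
sku=V81: ✓ → 1
sku=V65: ✓ → 1
sku=V80: ✓ → 1
sku=V88: ✗
sku=V29: ✓ → 1
sku=V58: ✓ → 1
toys_count = COUNT(1, 1, 1, 1, 1, 1, 1, 1, 1, 1, 1, 1) = 12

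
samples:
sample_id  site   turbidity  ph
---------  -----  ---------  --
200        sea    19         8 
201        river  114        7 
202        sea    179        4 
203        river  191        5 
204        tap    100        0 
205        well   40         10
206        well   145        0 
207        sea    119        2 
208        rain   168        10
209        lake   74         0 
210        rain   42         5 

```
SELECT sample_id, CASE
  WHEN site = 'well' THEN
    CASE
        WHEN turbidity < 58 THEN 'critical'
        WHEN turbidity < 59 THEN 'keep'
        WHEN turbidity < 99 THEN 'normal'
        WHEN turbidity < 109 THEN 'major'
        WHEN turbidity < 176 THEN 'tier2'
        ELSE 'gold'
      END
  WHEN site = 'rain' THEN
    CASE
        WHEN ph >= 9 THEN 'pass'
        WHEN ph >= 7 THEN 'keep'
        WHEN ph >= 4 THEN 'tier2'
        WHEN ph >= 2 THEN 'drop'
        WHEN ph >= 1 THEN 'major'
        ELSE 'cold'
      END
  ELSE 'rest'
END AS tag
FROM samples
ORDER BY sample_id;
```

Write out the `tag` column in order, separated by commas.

rest, rest, rest, rest, rest, critical, tier2, rest, pass, rest, tier2

sample_id=200: site='sea' → outer ELSE → rest
sample_id=201: site='river' → outer ELSE → rest
sample_id=202: site='sea' → outer ELSE → rest
sample_id=203: site='river' → outer ELSE → rest
sample_id=204: site='tap' → outer ELSE → rest
sample_id=205: site='well' → inner[turbidity < 58] → critical
sample_id=206: site='well' → inner[turbidity < 176] → tier2
sample_id=207: site='sea' → outer ELSE → rest
sample_id=208: site='rain' → inner[ph >= 9] → pass
sample_id=209: site='lake' → outer ELSE → rest
sample_id=210: site='rain' → inner[ph >= 4] → tier2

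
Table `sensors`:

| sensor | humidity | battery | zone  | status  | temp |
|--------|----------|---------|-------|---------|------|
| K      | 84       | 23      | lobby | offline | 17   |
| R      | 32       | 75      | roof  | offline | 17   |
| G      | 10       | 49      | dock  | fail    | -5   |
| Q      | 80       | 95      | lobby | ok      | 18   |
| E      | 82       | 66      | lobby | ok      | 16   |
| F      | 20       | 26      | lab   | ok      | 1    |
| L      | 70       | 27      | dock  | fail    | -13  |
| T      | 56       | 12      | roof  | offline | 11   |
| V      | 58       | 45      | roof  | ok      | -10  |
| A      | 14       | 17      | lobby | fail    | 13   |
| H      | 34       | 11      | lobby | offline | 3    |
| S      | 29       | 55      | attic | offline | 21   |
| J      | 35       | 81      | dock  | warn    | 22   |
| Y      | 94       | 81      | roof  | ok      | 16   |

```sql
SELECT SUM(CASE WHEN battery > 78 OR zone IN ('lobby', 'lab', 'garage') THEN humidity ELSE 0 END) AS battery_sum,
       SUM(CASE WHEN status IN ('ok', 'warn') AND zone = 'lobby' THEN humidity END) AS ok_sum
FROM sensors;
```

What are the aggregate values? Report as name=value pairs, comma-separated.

[battery_sum: battery > 78 OR zone IN ('lobby', 'lab', 'garage')]
sensor=K: ✓ → 84
sensor=R: ✗
sensor=G: ✗
sensor=Q: ✓ → 80
sensor=E: ✓ → 82
sensor=F: ✓ → 20
sensor=L: ✗
sensor=T: ✗
sensor=V: ✗
sensor=A: ✓ → 14
sensor=H: ✓ → 34
sensor=S: ✗
sensor=J: ✓ → 35
sensor=Y: ✓ → 94
battery_sum = 84 + 80 + 82 + 20 + 14 + 34 + 35 + 94 = 443
—
[ok_sum: status IN ('ok', 'warn') AND zone = 'lobby']
sensor=K: ✗
sensor=R: ✗
sensor=G: ✗
sensor=Q: ✓ → 80
sensor=E: ✓ → 82
sensor=F: ✗
sensor=L: ✗
sensor=T: ✗
sensor=V: ✗
sensor=A: ✗
sensor=H: ✗
sensor=S: ✗
sensor=J: ✗
sensor=Y: ✗
ok_sum = 80 + 82 = 162

battery_sum=443, ok_sum=162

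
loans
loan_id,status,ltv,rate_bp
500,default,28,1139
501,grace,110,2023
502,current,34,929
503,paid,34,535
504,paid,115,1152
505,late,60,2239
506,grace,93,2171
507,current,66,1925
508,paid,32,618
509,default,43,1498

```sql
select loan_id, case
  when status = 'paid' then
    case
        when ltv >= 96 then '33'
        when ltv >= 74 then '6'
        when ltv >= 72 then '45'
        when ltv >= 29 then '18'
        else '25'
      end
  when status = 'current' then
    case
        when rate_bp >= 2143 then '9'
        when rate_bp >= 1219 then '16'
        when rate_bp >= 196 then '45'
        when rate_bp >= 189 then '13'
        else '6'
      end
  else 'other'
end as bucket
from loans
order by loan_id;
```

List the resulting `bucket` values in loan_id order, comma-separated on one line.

other, other, 45, 18, 33, other, other, 16, 18, other

loan_id=500: status='default' → outer ELSE → other
loan_id=501: status='grace' → outer ELSE → other
loan_id=502: status='current' → inner[rate_bp >= 196] → 45
loan_id=503: status='paid' → inner[ltv >= 29] → 18
loan_id=504: status='paid' → inner[ltv >= 96] → 33
loan_id=505: status='late' → outer ELSE → other
loan_id=506: status='grace' → outer ELSE → other
loan_id=507: status='current' → inner[rate_bp >= 1219] → 16
loan_id=508: status='paid' → inner[ltv >= 29] → 18
loan_id=509: status='default' → outer ELSE → other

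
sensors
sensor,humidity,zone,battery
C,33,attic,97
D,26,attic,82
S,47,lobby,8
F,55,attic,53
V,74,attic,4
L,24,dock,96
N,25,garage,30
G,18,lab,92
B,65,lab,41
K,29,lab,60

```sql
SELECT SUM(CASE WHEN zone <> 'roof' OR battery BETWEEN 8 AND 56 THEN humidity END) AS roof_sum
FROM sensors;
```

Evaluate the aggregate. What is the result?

sensor=C: ✓ → 33
sensor=D: ✓ → 26
sensor=S: ✓ → 47
sensor=F: ✓ → 55
sensor=V: ✓ → 74
sensor=L: ✓ → 24
sensor=N: ✓ → 25
sensor=G: ✓ → 18
sensor=B: ✓ → 65
sensor=K: ✓ → 29
roof_sum = 33 + 26 + 47 + 55 + 74 + 24 + 25 + 18 + 65 + 29 = 396

396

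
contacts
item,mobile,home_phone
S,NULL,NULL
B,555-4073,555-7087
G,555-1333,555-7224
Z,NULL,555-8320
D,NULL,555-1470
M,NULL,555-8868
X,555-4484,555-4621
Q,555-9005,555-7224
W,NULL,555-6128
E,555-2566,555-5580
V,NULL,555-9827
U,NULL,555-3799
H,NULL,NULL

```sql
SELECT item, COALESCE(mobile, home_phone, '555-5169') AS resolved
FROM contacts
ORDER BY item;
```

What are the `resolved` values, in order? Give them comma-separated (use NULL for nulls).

555-4073, 555-1470, 555-2566, 555-1333, 555-5169, 555-8868, 555-9005, 555-5169, 555-3799, 555-9827, 555-6128, 555-4484, 555-8320

item=B: mobile=555-4073 → 555-4073
item=D: mobile=NULL, home_phone=555-1470 → 555-1470
item=E: mobile=555-2566 → 555-2566
item=G: mobile=555-1333 → 555-1333
item=H: mobile=NULL, home_phone=NULL, → literal 555-5169 → 555-5169
item=M: mobile=NULL, home_phone=555-8868 → 555-8868
item=Q: mobile=555-9005 → 555-9005
item=S: mobile=NULL, home_phone=NULL, → literal 555-5169 → 555-5169
item=U: mobile=NULL, home_phone=555-3799 → 555-3799
item=V: mobile=NULL, home_phone=555-9827 → 555-9827
item=W: mobile=NULL, home_phone=555-6128 → 555-6128
item=X: mobile=555-4484 → 555-4484
item=Z: mobile=NULL, home_phone=555-8320 → 555-8320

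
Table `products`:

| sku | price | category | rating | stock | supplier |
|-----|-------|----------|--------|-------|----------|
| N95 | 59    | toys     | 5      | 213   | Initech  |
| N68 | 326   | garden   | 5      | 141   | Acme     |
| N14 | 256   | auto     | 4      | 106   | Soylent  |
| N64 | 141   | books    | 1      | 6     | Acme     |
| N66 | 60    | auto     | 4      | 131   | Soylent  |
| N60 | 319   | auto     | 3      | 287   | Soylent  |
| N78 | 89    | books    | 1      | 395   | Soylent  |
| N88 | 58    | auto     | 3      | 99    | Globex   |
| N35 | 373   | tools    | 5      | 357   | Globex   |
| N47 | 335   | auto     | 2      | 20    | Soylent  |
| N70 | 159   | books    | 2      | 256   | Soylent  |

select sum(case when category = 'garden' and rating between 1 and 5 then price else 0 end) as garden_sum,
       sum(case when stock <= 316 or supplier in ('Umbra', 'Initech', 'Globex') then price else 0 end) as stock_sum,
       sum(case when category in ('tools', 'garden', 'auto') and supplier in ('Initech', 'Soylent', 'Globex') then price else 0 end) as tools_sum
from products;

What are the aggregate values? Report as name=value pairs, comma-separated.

[garden_sum: category = 'garden' and rating between 1 and 5]
sku=N95: ✗
sku=N68: ✓ → 326
sku=N14: ✗
sku=N64: ✗
sku=N66: ✗
sku=N60: ✗
sku=N78: ✗
sku=N88: ✗
sku=N35: ✗
sku=N47: ✗
sku=N70: ✗
garden_sum = 326
—
[stock_sum: stock <= 316 or supplier in ('Umbra', 'Initech', 'Globex')]
sku=N95: ✓ → 59
sku=N68: ✓ → 326
sku=N14: ✓ → 256
sku=N64: ✓ → 141
sku=N66: ✓ → 60
sku=N60: ✓ → 319
sku=N78: ✗
sku=N88: ✓ → 58
sku=N35: ✓ → 373
sku=N47: ✓ → 335
sku=N70: ✓ → 159
stock_sum = 59 + 326 + 256 + 141 + 60 + 319 + 58 + 373 + 335 + 159 = 2086
—
[tools_sum: category in ('tools', 'garden', 'auto') and supplier in ('Initech', 'Soylent', 'Globex')]
sku=N95: ✗
sku=N68: ✗
sku=N14: ✓ → 256
sku=N64: ✗
sku=N66: ✓ → 60
sku=N60: ✓ → 319
sku=N78: ✗
sku=N88: ✓ → 58
sku=N35: ✓ → 373
sku=N47: ✓ → 335
sku=N70: ✗
tools_sum = 256 + 60 + 319 + 58 + 373 + 335 = 1401

garden_sum=326, stock_sum=2086, tools_sum=1401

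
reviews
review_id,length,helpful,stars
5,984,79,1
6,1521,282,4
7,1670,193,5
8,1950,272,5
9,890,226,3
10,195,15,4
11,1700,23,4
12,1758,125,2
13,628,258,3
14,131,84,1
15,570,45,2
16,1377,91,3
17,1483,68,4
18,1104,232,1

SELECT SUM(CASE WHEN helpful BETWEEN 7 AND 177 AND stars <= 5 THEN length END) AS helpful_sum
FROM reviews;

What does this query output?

8198

review_id=5: ✓ → 984
review_id=6: ✗
review_id=7: ✗
review_id=8: ✗
review_id=9: ✗
review_id=10: ✓ → 195
review_id=11: ✓ → 1700
review_id=12: ✓ → 1758
review_id=13: ✗
review_id=14: ✓ → 131
review_id=15: ✓ → 570
review_id=16: ✓ → 1377
review_id=17: ✓ → 1483
review_id=18: ✗
helpful_sum = 984 + 195 + 1700 + 1758 + 131 + 570 + 1377 + 1483 = 8198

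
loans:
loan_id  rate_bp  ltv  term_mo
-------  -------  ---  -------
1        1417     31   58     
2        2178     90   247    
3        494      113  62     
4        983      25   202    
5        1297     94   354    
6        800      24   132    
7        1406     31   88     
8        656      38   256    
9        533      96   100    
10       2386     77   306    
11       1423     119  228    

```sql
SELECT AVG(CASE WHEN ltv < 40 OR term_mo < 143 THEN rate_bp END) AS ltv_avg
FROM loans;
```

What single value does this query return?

898.4285714286

loan_id=1: ✓ → 1417
loan_id=2: ✗
loan_id=3: ✓ → 494
loan_id=4: ✓ → 983
loan_id=5: ✗
loan_id=6: ✓ → 800
loan_id=7: ✓ → 1406
loan_id=8: ✓ → 656
loan_id=9: ✓ → 533
loan_id=10: ✗
loan_id=11: ✗
ltv_avg = (1417 + 494 + 983 + 800 + 1406 + 656 + 533) / 7 = 898.4285714286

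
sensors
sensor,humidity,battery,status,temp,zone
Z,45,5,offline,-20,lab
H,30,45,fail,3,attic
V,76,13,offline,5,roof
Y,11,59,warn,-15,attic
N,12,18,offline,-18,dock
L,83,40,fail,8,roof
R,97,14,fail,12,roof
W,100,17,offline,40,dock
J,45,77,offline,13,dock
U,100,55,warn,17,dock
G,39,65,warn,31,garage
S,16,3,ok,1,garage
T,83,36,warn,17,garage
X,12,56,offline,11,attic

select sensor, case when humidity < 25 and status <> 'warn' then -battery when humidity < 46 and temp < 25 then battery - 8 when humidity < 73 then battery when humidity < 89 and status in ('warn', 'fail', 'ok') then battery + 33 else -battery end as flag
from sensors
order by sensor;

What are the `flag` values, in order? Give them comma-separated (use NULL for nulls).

65, 37, 69, 73, -18, -14, -3, 69, -55, -13, -17, -56, 51, -3

sensor=G: humidity < 73 → 65
sensor=H: humidity < 46 and temp < 25 → 37
sensor=J: humidity < 46 and temp < 25 → 69
sensor=L: humidity < 89 and status in ('warn', 'fail', 'ok') → 73
sensor=N: humidity < 25 and status <> 'warn' → -18
sensor=R: ELSE → -14
sensor=S: humidity < 25 and status <> 'warn' → -3
sensor=T: humidity < 89 and status in ('warn', 'fail', 'ok') → 69
sensor=U: ELSE → -55
sensor=V: ELSE → -13
sensor=W: ELSE → -17
sensor=X: humidity < 25 and status <> 'warn' → -56
sensor=Y: humidity < 46 and temp < 25 → 51
sensor=Z: humidity < 46 and temp < 25 → -3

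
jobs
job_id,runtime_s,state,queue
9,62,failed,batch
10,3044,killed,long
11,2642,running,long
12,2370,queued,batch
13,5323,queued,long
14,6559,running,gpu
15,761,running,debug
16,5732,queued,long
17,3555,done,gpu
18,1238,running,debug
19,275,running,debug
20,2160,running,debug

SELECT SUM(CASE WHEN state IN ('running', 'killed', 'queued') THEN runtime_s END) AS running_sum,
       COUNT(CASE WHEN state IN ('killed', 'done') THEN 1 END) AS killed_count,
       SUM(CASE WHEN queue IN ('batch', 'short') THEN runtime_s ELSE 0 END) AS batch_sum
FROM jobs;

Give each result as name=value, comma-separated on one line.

running_sum=30104, killed_count=2, batch_sum=2432

[running_sum: state IN ('running', 'killed', 'queued')]
job_id=9: ✗
job_id=10: ✓ → 3044
job_id=11: ✓ → 2642
job_id=12: ✓ → 2370
job_id=13: ✓ → 5323
job_id=14: ✓ → 6559
job_id=15: ✓ → 761
job_id=16: ✓ → 5732
job_id=17: ✗
job_id=18: ✓ → 1238
job_id=19: ✓ → 275
job_id=20: ✓ → 2160
running_sum = 3044 + 2642 + 2370 + 5323 + 6559 + 761 + 5732 + 1238 + 275 + 2160 = 30104
—
[killed_count: state IN ('killed', 'done')]
job_id=9: ✗
job_id=10: ✓ → 1
job_id=11: ✗
job_id=12: ✗
job_id=13: ✗
job_id=14: ✗
job_id=15: ✗
job_id=16: ✗
job_id=17: ✓ → 1
job_id=18: ✗
job_id=19: ✗
job_id=20: ✗
killed_count = COUNT(1, 1) = 2
—
[batch_sum: queue IN ('batch', 'short')]
job_id=9: ✓ → 62
job_id=10: ✗
job_id=11: ✗
job_id=12: ✓ → 2370
job_id=13: ✗
job_id=14: ✗
job_id=15: ✗
job_id=16: ✗
job_id=17: ✗
job_id=18: ✗
job_id=19: ✗
job_id=20: ✗
batch_sum = 62 + 2370 = 2432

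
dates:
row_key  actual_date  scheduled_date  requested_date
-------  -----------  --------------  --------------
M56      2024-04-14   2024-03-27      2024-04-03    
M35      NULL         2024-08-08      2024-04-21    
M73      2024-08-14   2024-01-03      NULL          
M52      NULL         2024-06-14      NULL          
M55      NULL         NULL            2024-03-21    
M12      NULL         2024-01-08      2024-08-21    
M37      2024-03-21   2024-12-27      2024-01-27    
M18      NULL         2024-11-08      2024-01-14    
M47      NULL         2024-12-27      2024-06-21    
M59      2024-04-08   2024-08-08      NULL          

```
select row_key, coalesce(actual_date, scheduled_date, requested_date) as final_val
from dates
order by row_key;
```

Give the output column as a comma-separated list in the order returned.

row_key=M12: actual_date=NULL, scheduled_date=2024-01-08 → 2024-01-08
row_key=M18: actual_date=NULL, scheduled_date=2024-11-08 → 2024-11-08
row_key=M35: actual_date=NULL, scheduled_date=2024-08-08 → 2024-08-08
row_key=M37: actual_date=2024-03-21 → 2024-03-21
row_key=M47: actual_date=NULL, scheduled_date=2024-12-27 → 2024-12-27
row_key=M52: actual_date=NULL, scheduled_date=2024-06-14 → 2024-06-14
row_key=M55: actual_date=NULL, scheduled_date=NULL, requested_date=2024-03-21 → 2024-03-21
row_key=M56: actual_date=2024-04-14 → 2024-04-14
row_key=M59: actual_date=2024-04-08 → 2024-04-08
row_key=M73: actual_date=2024-08-14 → 2024-08-14

2024-01-08, 2024-11-08, 2024-08-08, 2024-03-21, 2024-12-27, 2024-06-14, 2024-03-21, 2024-04-14, 2024-04-08, 2024-08-14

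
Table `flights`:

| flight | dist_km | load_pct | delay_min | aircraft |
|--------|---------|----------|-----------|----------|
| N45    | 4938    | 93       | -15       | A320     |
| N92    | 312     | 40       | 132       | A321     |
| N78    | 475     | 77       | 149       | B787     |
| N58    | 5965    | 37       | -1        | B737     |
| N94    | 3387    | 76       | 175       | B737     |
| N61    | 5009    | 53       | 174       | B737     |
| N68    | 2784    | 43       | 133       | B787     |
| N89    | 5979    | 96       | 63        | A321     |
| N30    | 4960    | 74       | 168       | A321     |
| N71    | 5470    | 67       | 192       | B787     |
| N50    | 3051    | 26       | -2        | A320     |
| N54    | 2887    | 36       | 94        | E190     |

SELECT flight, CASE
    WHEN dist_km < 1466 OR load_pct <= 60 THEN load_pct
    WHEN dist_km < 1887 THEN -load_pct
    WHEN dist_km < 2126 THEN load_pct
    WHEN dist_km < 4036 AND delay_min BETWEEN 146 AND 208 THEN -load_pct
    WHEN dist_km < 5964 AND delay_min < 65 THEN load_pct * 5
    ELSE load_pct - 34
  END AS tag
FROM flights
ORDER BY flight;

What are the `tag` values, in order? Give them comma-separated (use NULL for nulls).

flight=N30: ELSE → 40
flight=N45: dist_km < 5964 AND delay_min < 65 → 465
flight=N50: dist_km < 1466 OR load_pct <= 60 → 26
flight=N54: dist_km < 1466 OR load_pct <= 60 → 36
flight=N58: dist_km < 1466 OR load_pct <= 60 → 37
flight=N61: dist_km < 1466 OR load_pct <= 60 → 53
flight=N68: dist_km < 1466 OR load_pct <= 60 → 43
flight=N71: ELSE → 33
flight=N78: dist_km < 1466 OR load_pct <= 60 → 77
flight=N89: ELSE → 62
flight=N92: dist_km < 1466 OR load_pct <= 60 → 40
flight=N94: dist_km < 4036 AND delay_min BETWEEN 146 AND 208 → -76

40, 465, 26, 36, 37, 53, 43, 33, 77, 62, 40, -76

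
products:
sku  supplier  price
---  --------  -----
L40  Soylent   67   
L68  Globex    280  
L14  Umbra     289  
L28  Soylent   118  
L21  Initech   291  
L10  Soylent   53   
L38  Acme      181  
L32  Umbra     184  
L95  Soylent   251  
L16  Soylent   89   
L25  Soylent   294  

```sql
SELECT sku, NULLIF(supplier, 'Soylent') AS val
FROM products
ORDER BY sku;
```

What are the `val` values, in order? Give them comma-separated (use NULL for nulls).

NULL, Umbra, NULL, Initech, NULL, NULL, Umbra, Acme, NULL, Globex, NULL

sku=L10: supplier=Soylent vs Soylent: equal → NULL
sku=L14: supplier=Umbra vs Soylent: differ → Umbra
sku=L16: supplier=Soylent vs Soylent: equal → NULL
sku=L21: supplier=Initech vs Soylent: differ → Initech
sku=L25: supplier=Soylent vs Soylent: equal → NULL
sku=L28: supplier=Soylent vs Soylent: equal → NULL
sku=L32: supplier=Umbra vs Soylent: differ → Umbra
sku=L38: supplier=Acme vs Soylent: differ → Acme
sku=L40: supplier=Soylent vs Soylent: equal → NULL
sku=L68: supplier=Globex vs Soylent: differ → Globex
sku=L95: supplier=Soylent vs Soylent: equal → NULL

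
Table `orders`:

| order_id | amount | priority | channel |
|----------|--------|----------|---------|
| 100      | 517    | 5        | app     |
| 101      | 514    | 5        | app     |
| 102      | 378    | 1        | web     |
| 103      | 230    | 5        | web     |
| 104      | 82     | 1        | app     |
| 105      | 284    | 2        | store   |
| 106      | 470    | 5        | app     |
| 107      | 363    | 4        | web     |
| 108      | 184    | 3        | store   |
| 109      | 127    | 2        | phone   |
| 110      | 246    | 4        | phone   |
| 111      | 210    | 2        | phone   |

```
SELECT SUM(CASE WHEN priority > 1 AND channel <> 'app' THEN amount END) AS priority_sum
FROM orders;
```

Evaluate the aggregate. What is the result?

1644

order_id=100: ✗
order_id=101: ✗
order_id=102: ✗
order_id=103: ✓ → 230
order_id=104: ✗
order_id=105: ✓ → 284
order_id=106: ✗
order_id=107: ✓ → 363
order_id=108: ✓ → 184
order_id=109: ✓ → 127
order_id=110: ✓ → 246
order_id=111: ✓ → 210
priority_sum = 230 + 284 + 363 + 184 + 127 + 246 + 210 = 1644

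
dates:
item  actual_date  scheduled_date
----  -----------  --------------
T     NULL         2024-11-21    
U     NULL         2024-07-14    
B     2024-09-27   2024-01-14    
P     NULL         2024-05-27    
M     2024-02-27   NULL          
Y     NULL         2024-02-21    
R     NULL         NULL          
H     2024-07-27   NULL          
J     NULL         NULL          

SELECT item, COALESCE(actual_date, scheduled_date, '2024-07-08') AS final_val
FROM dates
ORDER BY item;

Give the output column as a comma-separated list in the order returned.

item=B: actual_date=2024-09-27 → 2024-09-27
item=H: actual_date=2024-07-27 → 2024-07-27
item=J: actual_date=NULL, scheduled_date=NULL, → literal 2024-07-08 → 2024-07-08
item=M: actual_date=2024-02-27 → 2024-02-27
item=P: actual_date=NULL, scheduled_date=2024-05-27 → 2024-05-27
item=R: actual_date=NULL, scheduled_date=NULL, → literal 2024-07-08 → 2024-07-08
item=T: actual_date=NULL, scheduled_date=2024-11-21 → 2024-11-21
item=U: actual_date=NULL, scheduled_date=2024-07-14 → 2024-07-14
item=Y: actual_date=NULL, scheduled_date=2024-02-21 → 2024-02-21

2024-09-27, 2024-07-27, 2024-07-08, 2024-02-27, 2024-05-27, 2024-07-08, 2024-11-21, 2024-07-14, 2024-02-21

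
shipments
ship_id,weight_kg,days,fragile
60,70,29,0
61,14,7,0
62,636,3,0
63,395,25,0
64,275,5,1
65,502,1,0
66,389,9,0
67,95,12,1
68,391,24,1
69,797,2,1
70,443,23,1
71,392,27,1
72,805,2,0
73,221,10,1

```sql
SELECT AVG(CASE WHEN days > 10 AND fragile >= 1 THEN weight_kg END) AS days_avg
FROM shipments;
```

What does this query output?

330.25

ship_id=60: ✗
ship_id=61: ✗
ship_id=62: ✗
ship_id=63: ✗
ship_id=64: ✗
ship_id=65: ✗
ship_id=66: ✗
ship_id=67: ✓ → 95
ship_id=68: ✓ → 391
ship_id=69: ✗
ship_id=70: ✓ → 443
ship_id=71: ✓ → 392
ship_id=72: ✗
ship_id=73: ✗
days_avg = (95 + 391 + 443 + 392) / 4 = 330.25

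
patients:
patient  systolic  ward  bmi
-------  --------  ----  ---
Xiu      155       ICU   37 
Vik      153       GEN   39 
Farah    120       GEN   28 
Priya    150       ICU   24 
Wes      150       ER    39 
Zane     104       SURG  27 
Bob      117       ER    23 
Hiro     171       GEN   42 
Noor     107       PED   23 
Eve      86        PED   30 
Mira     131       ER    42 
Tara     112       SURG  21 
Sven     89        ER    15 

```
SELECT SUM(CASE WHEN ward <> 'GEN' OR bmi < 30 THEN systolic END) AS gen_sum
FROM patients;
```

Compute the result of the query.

1321

patient=Xiu: ✓ → 155
patient=Vik: ✗
patient=Farah: ✓ → 120
patient=Priya: ✓ → 150
patient=Wes: ✓ → 150
patient=Zane: ✓ → 104
patient=Bob: ✓ → 117
patient=Hiro: ✗
patient=Noor: ✓ → 107
patient=Eve: ✓ → 86
patient=Mira: ✓ → 131
patient=Tara: ✓ → 112
patient=Sven: ✓ → 89
gen_sum = 155 + 120 + 150 + 150 + 104 + 117 + 107 + 86 + 131 + 112 + 89 = 1321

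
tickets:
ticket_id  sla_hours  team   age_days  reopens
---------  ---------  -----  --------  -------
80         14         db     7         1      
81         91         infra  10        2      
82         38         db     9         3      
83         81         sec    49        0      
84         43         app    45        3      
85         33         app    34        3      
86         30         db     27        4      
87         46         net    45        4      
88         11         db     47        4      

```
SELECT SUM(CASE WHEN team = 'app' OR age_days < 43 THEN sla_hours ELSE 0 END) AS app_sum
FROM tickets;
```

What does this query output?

249

ticket_id=80: ✓ → 14
ticket_id=81: ✓ → 91
ticket_id=82: ✓ → 38
ticket_id=83: ✗
ticket_id=84: ✓ → 43
ticket_id=85: ✓ → 33
ticket_id=86: ✓ → 30
ticket_id=87: ✗
ticket_id=88: ✗
app_sum = 14 + 91 + 38 + 43 + 33 + 30 = 249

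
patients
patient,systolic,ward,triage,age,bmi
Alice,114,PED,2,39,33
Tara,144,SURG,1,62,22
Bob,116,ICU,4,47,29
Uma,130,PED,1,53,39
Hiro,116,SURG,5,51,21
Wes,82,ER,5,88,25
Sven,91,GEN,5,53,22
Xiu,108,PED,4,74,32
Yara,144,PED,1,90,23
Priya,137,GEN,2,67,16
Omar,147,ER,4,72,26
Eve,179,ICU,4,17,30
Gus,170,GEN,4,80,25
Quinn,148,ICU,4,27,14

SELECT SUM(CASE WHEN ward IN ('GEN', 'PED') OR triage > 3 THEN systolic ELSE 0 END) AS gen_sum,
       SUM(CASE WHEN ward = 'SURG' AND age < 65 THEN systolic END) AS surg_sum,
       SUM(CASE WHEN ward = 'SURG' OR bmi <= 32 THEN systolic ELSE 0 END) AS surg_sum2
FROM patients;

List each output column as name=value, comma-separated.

gen_sum=1682, surg_sum=260, surg_sum2=1582

[gen_sum: ward IN ('GEN', 'PED') OR triage > 3]
patient=Alice: ✓ → 114
patient=Tara: ✗
patient=Bob: ✓ → 116
patient=Uma: ✓ → 130
patient=Hiro: ✓ → 116
patient=Wes: ✓ → 82
patient=Sven: ✓ → 91
patient=Xiu: ✓ → 108
patient=Yara: ✓ → 144
patient=Priya: ✓ → 137
patient=Omar: ✓ → 147
patient=Eve: ✓ → 179
patient=Gus: ✓ → 170
patient=Quinn: ✓ → 148
gen_sum = 114 + 116 + 130 + 116 + 82 + 91 + 108 + 144 + 137 + 147 + 179 + 170 + 148 = 1682
—
[surg_sum: ward = 'SURG' AND age < 65]
patient=Alice: ✗
patient=Tara: ✓ → 144
patient=Bob: ✗
patient=Uma: ✗
patient=Hiro: ✓ → 116
patient=Wes: ✗
patient=Sven: ✗
patient=Xiu: ✗
patient=Yara: ✗
patient=Priya: ✗
patient=Omar: ✗
patient=Eve: ✗
patient=Gus: ✗
patient=Quinn: ✗
surg_sum = 144 + 116 = 260
—
[surg_sum2: ward = 'SURG' OR bmi <= 32]
patient=Alice: ✗
patient=Tara: ✓ → 144
patient=Bob: ✓ → 116
patient=Uma: ✗
patient=Hiro: ✓ → 116
patient=Wes: ✓ → 82
patient=Sven: ✓ → 91
patient=Xiu: ✓ → 108
patient=Yara: ✓ → 144
patient=Priya: ✓ → 137
patient=Omar: ✓ → 147
patient=Eve: ✓ → 179
patient=Gus: ✓ → 170
patient=Quinn: ✓ → 148
surg_sum2 = 144 + 116 + 116 + 82 + 91 + 108 + 144 + 137 + 147 + 179 + 170 + 148 = 1582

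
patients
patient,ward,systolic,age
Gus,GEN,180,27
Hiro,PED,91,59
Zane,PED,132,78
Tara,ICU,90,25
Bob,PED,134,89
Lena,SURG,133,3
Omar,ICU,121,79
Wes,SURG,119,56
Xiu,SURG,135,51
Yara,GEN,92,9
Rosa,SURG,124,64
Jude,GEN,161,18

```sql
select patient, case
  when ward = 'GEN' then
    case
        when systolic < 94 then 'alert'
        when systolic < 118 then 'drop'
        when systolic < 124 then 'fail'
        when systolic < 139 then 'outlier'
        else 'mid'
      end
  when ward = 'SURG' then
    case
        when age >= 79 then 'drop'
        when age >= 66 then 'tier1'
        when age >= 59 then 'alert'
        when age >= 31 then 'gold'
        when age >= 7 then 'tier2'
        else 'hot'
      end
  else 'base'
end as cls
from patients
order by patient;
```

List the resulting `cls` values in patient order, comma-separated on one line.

patient=Bob: ward='PED' → outer ELSE → base
patient=Gus: ward='GEN' → inner[ELSE] → mid
patient=Hiro: ward='PED' → outer ELSE → base
patient=Jude: ward='GEN' → inner[ELSE] → mid
patient=Lena: ward='SURG' → inner[ELSE] → hot
patient=Omar: ward='ICU' → outer ELSE → base
patient=Rosa: ward='SURG' → inner[age >= 59] → alert
patient=Tara: ward='ICU' → outer ELSE → base
patient=Wes: ward='SURG' → inner[age >= 31] → gold
patient=Xiu: ward='SURG' → inner[age >= 31] → gold
patient=Yara: ward='GEN' → inner[systolic < 94] → alert
patient=Zane: ward='PED' → outer ELSE → base

base, mid, base, mid, hot, base, alert, base, gold, gold, alert, base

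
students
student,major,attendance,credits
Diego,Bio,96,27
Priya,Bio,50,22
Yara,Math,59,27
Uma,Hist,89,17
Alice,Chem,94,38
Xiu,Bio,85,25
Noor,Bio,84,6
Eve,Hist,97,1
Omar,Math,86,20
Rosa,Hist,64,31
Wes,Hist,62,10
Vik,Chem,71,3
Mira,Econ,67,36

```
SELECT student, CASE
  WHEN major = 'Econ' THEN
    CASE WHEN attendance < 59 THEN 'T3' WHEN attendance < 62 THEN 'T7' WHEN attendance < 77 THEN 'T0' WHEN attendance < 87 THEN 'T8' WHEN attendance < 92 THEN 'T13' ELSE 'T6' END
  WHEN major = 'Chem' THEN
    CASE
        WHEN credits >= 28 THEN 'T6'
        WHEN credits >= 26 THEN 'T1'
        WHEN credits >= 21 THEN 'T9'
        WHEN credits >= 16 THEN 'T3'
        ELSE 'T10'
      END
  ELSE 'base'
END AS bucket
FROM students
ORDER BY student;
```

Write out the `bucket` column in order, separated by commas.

T6, base, base, T0, base, base, base, base, base, T10, base, base, base

student=Alice: major='Chem' → inner[credits >= 28] → T6
student=Diego: major='Bio' → outer ELSE → base
student=Eve: major='Hist' → outer ELSE → base
student=Mira: major='Econ' → inner[attendance < 77] → T0
student=Noor: major='Bio' → outer ELSE → base
student=Omar: major='Math' → outer ELSE → base
student=Priya: major='Bio' → outer ELSE → base
student=Rosa: major='Hist' → outer ELSE → base
student=Uma: major='Hist' → outer ELSE → base
student=Vik: major='Chem' → inner[ELSE] → T10
student=Wes: major='Hist' → outer ELSE → base
student=Xiu: major='Bio' → outer ELSE → base
student=Yara: major='Math' → outer ELSE → base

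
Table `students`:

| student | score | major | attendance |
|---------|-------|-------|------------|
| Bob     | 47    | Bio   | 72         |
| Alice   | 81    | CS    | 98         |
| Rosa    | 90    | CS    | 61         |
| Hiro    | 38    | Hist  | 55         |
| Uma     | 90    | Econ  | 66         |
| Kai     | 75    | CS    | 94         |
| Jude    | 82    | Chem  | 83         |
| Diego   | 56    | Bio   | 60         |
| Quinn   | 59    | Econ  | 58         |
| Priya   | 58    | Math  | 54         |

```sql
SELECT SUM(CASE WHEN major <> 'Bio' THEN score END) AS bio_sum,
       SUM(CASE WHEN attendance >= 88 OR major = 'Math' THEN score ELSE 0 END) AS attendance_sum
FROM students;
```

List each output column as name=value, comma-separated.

bio_sum=573, attendance_sum=214

[bio_sum: major <> 'Bio']
student=Bob: ✗
student=Alice: ✓ → 81
student=Rosa: ✓ → 90
student=Hiro: ✓ → 38
student=Uma: ✓ → 90
student=Kai: ✓ → 75
student=Jude: ✓ → 82
student=Diego: ✗
student=Quinn: ✓ → 59
student=Priya: ✓ → 58
bio_sum = 81 + 90 + 38 + 90 + 75 + 82 + 59 + 58 = 573
—
[attendance_sum: attendance >= 88 OR major = 'Math']
student=Bob: ✗
student=Alice: ✓ → 81
student=Rosa: ✗
student=Hiro: ✗
student=Uma: ✗
student=Kai: ✓ → 75
student=Jude: ✗
student=Diego: ✗
student=Quinn: ✗
student=Priya: ✓ → 58
attendance_sum = 81 + 75 + 58 = 214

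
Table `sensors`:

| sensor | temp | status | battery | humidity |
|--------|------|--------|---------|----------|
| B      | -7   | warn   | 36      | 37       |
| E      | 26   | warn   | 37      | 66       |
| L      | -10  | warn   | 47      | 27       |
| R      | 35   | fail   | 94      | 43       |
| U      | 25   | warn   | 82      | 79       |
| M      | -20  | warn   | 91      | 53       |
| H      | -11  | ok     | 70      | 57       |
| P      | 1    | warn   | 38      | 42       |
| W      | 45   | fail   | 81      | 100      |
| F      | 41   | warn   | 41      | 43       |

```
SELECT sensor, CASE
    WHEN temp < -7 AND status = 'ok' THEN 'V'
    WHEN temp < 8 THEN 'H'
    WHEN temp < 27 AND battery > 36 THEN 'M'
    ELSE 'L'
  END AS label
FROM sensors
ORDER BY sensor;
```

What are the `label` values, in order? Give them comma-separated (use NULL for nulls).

sensor=B: temp < 8 → H
sensor=E: temp < 27 AND battery > 36 → M
sensor=F: ELSE → L
sensor=H: temp < -7 AND status = 'ok' → V
sensor=L: temp < 8 → H
sensor=M: temp < 8 → H
sensor=P: temp < 8 → H
sensor=R: ELSE → L
sensor=U: temp < 27 AND battery > 36 → M
sensor=W: ELSE → L

H, M, L, V, H, H, H, L, M, L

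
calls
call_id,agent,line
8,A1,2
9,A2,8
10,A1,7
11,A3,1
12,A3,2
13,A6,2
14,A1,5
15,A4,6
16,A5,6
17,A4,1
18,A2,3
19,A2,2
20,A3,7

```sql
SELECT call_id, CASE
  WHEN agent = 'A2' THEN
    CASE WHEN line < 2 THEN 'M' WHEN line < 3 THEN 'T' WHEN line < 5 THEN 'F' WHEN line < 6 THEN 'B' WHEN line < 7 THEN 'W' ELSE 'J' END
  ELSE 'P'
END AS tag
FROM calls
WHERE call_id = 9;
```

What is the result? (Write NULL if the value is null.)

J

call_id = 9: agent=A2, line=8.
agent='A2' → inner[ELSE] → J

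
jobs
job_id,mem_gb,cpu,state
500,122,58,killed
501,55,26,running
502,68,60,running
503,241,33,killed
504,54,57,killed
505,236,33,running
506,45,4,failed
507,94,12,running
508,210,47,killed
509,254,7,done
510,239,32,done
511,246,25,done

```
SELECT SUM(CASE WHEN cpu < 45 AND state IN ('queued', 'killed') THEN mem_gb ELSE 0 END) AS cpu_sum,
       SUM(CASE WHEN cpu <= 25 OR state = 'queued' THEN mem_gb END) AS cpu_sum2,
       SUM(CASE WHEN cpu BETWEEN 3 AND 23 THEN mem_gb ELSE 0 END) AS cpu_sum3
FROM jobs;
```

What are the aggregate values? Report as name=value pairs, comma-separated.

[cpu_sum: cpu < 45 AND state IN ('queued', 'killed')]
job_id=500: ✗
job_id=501: ✗
job_id=502: ✗
job_id=503: ✓ → 241
job_id=504: ✗
job_id=505: ✗
job_id=506: ✗
job_id=507: ✗
job_id=508: ✗
job_id=509: ✗
job_id=510: ✗
job_id=511: ✗
cpu_sum = 241
—
[cpu_sum2: cpu <= 25 OR state = 'queued']
job_id=500: ✗
job_id=501: ✗
job_id=502: ✗
job_id=503: ✗
job_id=504: ✗
job_id=505: ✗
job_id=506: ✓ → 45
job_id=507: ✓ → 94
job_id=508: ✗
job_id=509: ✓ → 254
job_id=510: ✗
job_id=511: ✓ → 246
cpu_sum2 = 45 + 94 + 254 + 246 = 639
—
[cpu_sum3: cpu BETWEEN 3 AND 23]
job_id=500: ✗
job_id=501: ✗
job_id=502: ✗
job_id=503: ✗
job_id=504: ✗
job_id=505: ✗
job_id=506: ✓ → 45
job_id=507: ✓ → 94
job_id=508: ✗
job_id=509: ✓ → 254
job_id=510: ✗
job_id=511: ✗
cpu_sum3 = 45 + 94 + 254 = 393

cpu_sum=241, cpu_sum2=639, cpu_sum3=393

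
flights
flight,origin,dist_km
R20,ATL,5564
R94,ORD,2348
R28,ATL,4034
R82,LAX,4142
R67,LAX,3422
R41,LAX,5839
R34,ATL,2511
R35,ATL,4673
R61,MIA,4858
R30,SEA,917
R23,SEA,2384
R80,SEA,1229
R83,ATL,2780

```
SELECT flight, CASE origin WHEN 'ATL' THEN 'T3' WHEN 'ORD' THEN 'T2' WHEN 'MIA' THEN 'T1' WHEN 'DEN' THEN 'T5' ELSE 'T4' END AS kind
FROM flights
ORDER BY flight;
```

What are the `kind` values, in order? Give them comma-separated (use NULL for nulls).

flight=R20: origin='ATL' → T3
flight=R23: ELSE → T4
flight=R28: origin='ATL' → T3
flight=R30: ELSE → T4
flight=R34: origin='ATL' → T3
flight=R35: origin='ATL' → T3
flight=R41: ELSE → T4
flight=R61: origin='MIA' → T1
flight=R67: ELSE → T4
flight=R80: ELSE → T4
flight=R82: ELSE → T4
flight=R83: origin='ATL' → T3
flight=R94: origin='ORD' → T2

T3, T4, T3, T4, T3, T3, T4, T1, T4, T4, T4, T3, T2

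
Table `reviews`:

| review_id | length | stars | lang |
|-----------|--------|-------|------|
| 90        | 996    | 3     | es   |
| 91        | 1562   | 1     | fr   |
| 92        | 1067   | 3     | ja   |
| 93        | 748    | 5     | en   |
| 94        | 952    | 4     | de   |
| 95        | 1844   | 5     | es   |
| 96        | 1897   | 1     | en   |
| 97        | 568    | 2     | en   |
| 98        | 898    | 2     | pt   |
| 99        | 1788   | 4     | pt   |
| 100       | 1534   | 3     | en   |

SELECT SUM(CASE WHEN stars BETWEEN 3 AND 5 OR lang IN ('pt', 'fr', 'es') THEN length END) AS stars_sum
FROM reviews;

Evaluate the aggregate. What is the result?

11389

review_id=90: ✓ → 996
review_id=91: ✓ → 1562
review_id=92: ✓ → 1067
review_id=93: ✓ → 748
review_id=94: ✓ → 952
review_id=95: ✓ → 1844
review_id=96: ✗
review_id=97: ✗
review_id=98: ✓ → 898
review_id=99: ✓ → 1788
review_id=100: ✓ → 1534
stars_sum = 996 + 1562 + 1067 + 748 + 952 + 1844 + 898 + 1788 + 1534 = 11389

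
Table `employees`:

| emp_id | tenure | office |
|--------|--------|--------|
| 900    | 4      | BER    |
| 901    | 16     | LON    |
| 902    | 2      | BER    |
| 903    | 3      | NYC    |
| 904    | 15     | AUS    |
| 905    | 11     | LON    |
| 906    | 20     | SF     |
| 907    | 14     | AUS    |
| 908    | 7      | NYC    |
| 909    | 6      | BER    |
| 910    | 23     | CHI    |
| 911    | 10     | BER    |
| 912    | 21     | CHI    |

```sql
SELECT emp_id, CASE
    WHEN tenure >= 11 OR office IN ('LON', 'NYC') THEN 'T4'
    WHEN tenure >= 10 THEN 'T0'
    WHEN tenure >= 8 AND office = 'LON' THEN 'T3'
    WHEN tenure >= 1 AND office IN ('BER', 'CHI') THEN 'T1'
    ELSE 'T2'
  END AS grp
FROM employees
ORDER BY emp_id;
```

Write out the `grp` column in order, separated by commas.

T1, T4, T1, T4, T4, T4, T4, T4, T4, T1, T4, T0, T4

emp_id=900: tenure >= 1 AND office IN ('BER', 'CHI') → T1
emp_id=901: tenure >= 11 OR office IN ('LON', 'NYC') → T4
emp_id=902: tenure >= 1 AND office IN ('BER', 'CHI') → T1
emp_id=903: tenure >= 11 OR office IN ('LON', 'NYC') → T4
emp_id=904: tenure >= 11 OR office IN ('LON', 'NYC') → T4
emp_id=905: tenure >= 11 OR office IN ('LON', 'NYC') → T4
emp_id=906: tenure >= 11 OR office IN ('LON', 'NYC') → T4
emp_id=907: tenure >= 11 OR office IN ('LON', 'NYC') → T4
emp_id=908: tenure >= 11 OR office IN ('LON', 'NYC') → T4
emp_id=909: tenure >= 1 AND office IN ('BER', 'CHI') → T1
emp_id=910: tenure >= 11 OR office IN ('LON', 'NYC') → T4
emp_id=911: tenure >= 10 → T0
emp_id=912: tenure >= 11 OR office IN ('LON', 'NYC') → T4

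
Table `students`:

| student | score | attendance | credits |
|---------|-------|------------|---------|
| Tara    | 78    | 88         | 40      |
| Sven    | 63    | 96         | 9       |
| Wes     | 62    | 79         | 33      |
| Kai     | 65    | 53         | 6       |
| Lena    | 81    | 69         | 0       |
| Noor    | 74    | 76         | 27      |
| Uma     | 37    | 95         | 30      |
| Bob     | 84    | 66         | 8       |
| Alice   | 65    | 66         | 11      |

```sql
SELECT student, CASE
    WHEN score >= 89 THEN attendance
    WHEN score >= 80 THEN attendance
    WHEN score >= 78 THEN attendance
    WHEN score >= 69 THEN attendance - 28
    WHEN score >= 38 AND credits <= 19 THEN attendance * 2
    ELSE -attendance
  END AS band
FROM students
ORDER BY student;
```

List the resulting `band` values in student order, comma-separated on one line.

132, 66, 106, 69, 48, 192, 88, -95, -79

student=Alice: score >= 38 AND credits <= 19 → 132
student=Bob: score >= 80 → 66
student=Kai: score >= 38 AND credits <= 19 → 106
student=Lena: score >= 80 → 69
student=Noor: score >= 69 → 48
student=Sven: score >= 38 AND credits <= 19 → 192
student=Tara: score >= 78 → 88
student=Uma: ELSE → -95
student=Wes: ELSE → -79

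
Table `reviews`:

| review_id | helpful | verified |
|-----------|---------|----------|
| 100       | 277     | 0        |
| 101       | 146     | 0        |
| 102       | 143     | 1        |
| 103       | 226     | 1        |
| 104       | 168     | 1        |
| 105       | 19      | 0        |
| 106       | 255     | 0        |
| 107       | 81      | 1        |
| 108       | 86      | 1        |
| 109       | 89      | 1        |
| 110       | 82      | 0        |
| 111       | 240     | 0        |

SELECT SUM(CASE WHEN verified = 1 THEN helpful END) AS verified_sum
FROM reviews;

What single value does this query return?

793

review_id=100: ✗
review_id=101: ✗
review_id=102: ✓ → 143
review_id=103: ✓ → 226
review_id=104: ✓ → 168
review_id=105: ✗
review_id=106: ✗
review_id=107: ✓ → 81
review_id=108: ✓ → 86
review_id=109: ✓ → 89
review_id=110: ✗
review_id=111: ✗
verified_sum = 143 + 226 + 168 + 81 + 86 + 89 = 793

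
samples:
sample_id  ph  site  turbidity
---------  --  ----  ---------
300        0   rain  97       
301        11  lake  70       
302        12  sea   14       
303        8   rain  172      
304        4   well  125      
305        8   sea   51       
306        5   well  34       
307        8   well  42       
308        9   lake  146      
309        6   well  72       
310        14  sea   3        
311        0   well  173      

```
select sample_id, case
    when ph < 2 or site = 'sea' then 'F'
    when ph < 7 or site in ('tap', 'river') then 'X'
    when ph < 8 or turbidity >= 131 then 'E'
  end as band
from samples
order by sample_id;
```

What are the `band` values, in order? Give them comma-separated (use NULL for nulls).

sample_id=300: ph < 2 or site = 'sea' → F
sample_id=301: (no match → NULL) → NULL
sample_id=302: ph < 2 or site = 'sea' → F
sample_id=303: ph < 8 or turbidity >= 131 → E
sample_id=304: ph < 7 or site in ('tap', 'river') → X
sample_id=305: ph < 2 or site = 'sea' → F
sample_id=306: ph < 7 or site in ('tap', 'river') → X
sample_id=307: (no match → NULL) → NULL
sample_id=308: ph < 8 or turbidity >= 131 → E
sample_id=309: ph < 7 or site in ('tap', 'river') → X
sample_id=310: ph < 2 or site = 'sea' → F
sample_id=311: ph < 2 or site = 'sea' → F

F, NULL, F, E, X, F, X, NULL, E, X, F, F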